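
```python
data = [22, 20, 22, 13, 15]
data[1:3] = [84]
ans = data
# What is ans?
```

Trace:
`data = [22, 20, 22, 13, 15]` → data = [22, 20, 22, 13, 15]
`data[1:3] = [84]` → data = [22, 84, 13, 15]
`ans = data` → ans = [22, 84, 13, 15]
So ans = [22, 84, 13, 15]

Answer: [22, 84, 13, 15]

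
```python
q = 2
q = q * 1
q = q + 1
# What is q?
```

Trace:
`q = 2` → q = 2
`q = q * 1` → q = 2
`q = q + 1` → q = 3
So q = 3

Answer: 3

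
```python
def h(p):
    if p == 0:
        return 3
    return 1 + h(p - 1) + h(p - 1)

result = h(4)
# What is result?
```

h(p) = 1 + 2·h(p-1), h(0)=3. Closed form: (3+1)·2^4 - 1 = 63.

Answer: 63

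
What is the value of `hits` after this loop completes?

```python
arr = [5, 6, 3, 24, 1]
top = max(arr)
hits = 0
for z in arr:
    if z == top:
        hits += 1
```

Count of max value 24 in [5, 6, 3, 24, 1]
`hits` takes the values: 0 → 1

Answer: 1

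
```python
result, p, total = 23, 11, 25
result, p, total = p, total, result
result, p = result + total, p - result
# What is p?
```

Trace:
`result, p, total = 23, 11, 25` → result = 23; p = 11; total = 25
`result, p, total = p, total, result` → result = 11; p = 25; total = 23
`result, p = result + total, p - result` → result = 34; p = 14
So p = 14

Answer: 14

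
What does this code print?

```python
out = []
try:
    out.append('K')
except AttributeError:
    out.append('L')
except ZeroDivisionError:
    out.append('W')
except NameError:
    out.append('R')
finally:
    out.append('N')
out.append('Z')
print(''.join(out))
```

Execution trace: 'K' (try body, no exception) → 'N' (finally) → 'Z' (after the try/except). Output: KNZ

Answer: KNZ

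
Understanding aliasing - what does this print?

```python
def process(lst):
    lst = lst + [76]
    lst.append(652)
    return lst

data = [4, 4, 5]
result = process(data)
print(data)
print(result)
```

Key concept: rebinding parameter vs mutation.
Step by step:
`data = [4, 4, 5]` → data = [4, 4, 5]
`result = process(data)` → result = [4, 4, 5, 76, 652]
`print(data)` → prints [4, 4, 5]
`print(result)` → prints [4, 4, 5, 76, 652]

Answer:
[4, 4, 5]
[4, 4, 5, 76, 652]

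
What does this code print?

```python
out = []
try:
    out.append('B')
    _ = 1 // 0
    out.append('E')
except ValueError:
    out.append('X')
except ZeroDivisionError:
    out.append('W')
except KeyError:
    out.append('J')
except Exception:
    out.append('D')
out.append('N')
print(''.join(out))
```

Execution trace: 'B' (try body) → 'W' (except ZeroDivisionError) → 'N' (after the try/except). Output: BWN

Answer: BWN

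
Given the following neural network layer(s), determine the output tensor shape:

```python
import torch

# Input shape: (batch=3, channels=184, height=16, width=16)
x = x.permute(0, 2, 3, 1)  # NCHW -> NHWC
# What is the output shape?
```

Input: (3, 184, 16, 16) -> Output: (3, 16, 16, 184)

Answer: (3, 16, 16, 184)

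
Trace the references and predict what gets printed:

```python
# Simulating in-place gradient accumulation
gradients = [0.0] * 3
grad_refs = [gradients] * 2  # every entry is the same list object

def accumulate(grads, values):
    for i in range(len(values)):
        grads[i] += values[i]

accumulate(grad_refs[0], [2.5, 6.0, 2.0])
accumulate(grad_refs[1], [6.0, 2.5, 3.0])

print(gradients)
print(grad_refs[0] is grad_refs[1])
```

Key concept: gradient accumulation aliasing.
Step by step:
`gradients = [0.0] * 3` → gradients = [0.0, 0.0, 0.0]
`grad_refs = [gradients] * 2` → grad_refs = [[0.0, 0.0, 0.0], [0.0, 0.0, 0.0]]
`accumulate(grad_refs[0], [2.5, 6.0, 2.0])` → gradients = [2.5, 6.0, 2.0]; grad_refs = [[2.5, 6.0, 2.0], [2.5, 6.0, 2.0]]
`accumulate(grad_refs[1], [6.0, 2.5, 3.0])` → gradients = [8.5, 8.5, 5.0]; grad_refs = [[8.5, 8.5, 5.0], [8.5, 8.5, 5.0]]
`print(gradients)` → prints [8.5, 8.5, 5.0]
`print(grad_refs[0] is grad_refs[1])` → prints True

Answer:
[8.5, 8.5, 5.0]
True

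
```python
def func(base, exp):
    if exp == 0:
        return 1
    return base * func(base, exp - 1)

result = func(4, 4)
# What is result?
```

func(4, 4) = 4 * 4 * 4 * 4 = 256

Answer: 256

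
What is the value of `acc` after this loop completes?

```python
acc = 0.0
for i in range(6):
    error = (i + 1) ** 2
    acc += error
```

Sum of squared losses 1² + 2² + ... + 6²
`acc` takes the values: 0.0 → 1.0 → 5.0 → 14.0 → 30.0 → 55.0 → 91.0

Answer: 91.0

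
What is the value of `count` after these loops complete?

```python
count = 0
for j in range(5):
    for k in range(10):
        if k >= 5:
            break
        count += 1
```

Inner breaks at 5, outer runs 5 times
`count` takes the values: 0 → 1 → 2 → 3 → 4 → 5 → 6 → 7 → 8 → 9 → 10 → 11 → 12 → 13 → 14 → 15 → 16 → 17 → 18 → 19 → 20 → 21 → 22 → 23 → 24 → 25

Answer: 25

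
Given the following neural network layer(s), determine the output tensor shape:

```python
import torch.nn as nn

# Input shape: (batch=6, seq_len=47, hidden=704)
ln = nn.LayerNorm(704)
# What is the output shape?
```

Input: (6, 47, 704) -> Output: (6, 47, 704)

Answer: (6, 47, 704)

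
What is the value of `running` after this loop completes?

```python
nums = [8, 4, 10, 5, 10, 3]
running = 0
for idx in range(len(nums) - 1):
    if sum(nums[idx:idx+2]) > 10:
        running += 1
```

Count windows with sum > 10
`running` takes the values: 0 → 1 → 2 → 3 → 4 → 5

Answer: 5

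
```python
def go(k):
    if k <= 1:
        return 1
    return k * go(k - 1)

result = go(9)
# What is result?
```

go(9) = 9 * 8 * 7 * 6 * 5 * 4 * 3 * 2 * 1 = 362880

Answer: 362880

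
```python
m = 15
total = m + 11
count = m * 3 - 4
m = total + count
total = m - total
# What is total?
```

Trace:
`m = 15` → m = 15
`total = m + 11` → total = 26
`count = m * 3 - 4` → count = 41
`m = total + count` → m = 67
`total = m - total` → total = 41
So total = 41

Answer: 41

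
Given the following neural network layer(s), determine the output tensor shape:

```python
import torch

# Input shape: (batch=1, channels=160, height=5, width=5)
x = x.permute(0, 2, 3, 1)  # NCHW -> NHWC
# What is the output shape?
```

Input: (1, 160, 5, 5) -> Output: (1, 5, 5, 160)

Answer: (1, 5, 5, 160)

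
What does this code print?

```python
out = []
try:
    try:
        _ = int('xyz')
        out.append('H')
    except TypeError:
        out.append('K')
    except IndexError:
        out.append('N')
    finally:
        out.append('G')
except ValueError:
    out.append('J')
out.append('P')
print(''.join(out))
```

Execution trace: 'G' (finally) → 'J' (outer except ValueError) → 'P' (after the try/except). Output: GJP

Answer: GJP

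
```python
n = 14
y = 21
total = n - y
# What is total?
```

Trace:
`n = 14` → n = 14
`y = 21` → y = 21
`total = n - y` → total = -7
So total = -7

Answer: -7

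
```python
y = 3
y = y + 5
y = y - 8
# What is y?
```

Trace:
`y = 3` → y = 3
`y = y + 5` → y = 8
`y = y - 8` → y = 0
So y = 0

Answer: 0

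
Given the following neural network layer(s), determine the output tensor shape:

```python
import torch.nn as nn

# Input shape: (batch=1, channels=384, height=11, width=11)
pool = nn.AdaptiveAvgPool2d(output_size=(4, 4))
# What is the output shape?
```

Input: (1, 384, 11, 11) -> Output: (1, 384, 4, 4)

Answer: (1, 384, 4, 4)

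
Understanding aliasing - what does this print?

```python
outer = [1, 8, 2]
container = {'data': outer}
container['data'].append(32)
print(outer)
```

Key concept: dict holds reference to list.
Step by step:
`outer = [1, 8, 2]` → outer = [1, 8, 2]
`container = {'data': outer}` → container = {'data': [1, 8, 2]}
`container['data'].append(32)` → outer = [1, 8, 2, 32]; container = {'data': [1, 8, 2, 32]}
`print(outer)` → prints [1, 8, 2, 32]

Answer: [1, 8, 2, 32]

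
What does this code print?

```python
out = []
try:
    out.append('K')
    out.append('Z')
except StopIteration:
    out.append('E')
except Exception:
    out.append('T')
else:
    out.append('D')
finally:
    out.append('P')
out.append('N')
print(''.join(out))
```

Execution trace: 'K' (try body) → 'Z' (try body, no exception) → 'D' (else) → 'P' (finally) → 'N' (after the try/except). Output: KZDPN

Answer: KZDPN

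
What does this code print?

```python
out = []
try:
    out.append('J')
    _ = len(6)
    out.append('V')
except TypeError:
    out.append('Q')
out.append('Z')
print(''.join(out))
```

Execution trace: 'J' (try body) → 'Q' (except TypeError) → 'Z' (after the try/except). Output: JQZ

Answer: JQZ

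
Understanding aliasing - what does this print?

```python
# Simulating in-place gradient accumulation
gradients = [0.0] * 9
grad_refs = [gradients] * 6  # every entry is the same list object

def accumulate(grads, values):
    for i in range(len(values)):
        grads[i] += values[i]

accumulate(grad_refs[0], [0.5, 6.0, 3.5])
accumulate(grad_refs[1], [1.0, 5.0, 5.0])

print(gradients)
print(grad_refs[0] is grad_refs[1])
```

Key concept: gradient accumulation aliasing.
Step by step:
`gradients = [0.0] * 9` → gradients = [0.0, 0.0, 0.0, 0.0, 0.0, 0.0, 0.0, 0.0, 0.0]
`grad_refs = [gradients] * 6` → grad_refs = [[0.0, 0.0, 0.0, 0.0, 0.0, 0.0, 0.0, 0.0, 0.0], [0.0, 0.0, 0.0, 0.0, 0.0, 0.0, 0.0, 0.0, 0.0], [0.0, 0.0, 0.0, 0.0, 0.0, 0.0, 0.0, 0.0, 0.0], [0.0, 0.0, 0.0, 0.0, 0.0, 0.0, 0.0, 0.0, 0.0], [0.0, 0.0, 0.0, 0.0, 0.0, 0.0, 0.0, 0.0, 0.0], [0.0, 0.0, 0.0, 0.0, 0.0, 0.0, 0.0, 0.0, 0.0]]
`accumulate(grad_refs[0], [0.5, 6.0, 3.5])` → gradients = [0.5, 6.0, 3.5, 0.0, 0.0, 0.0, 0.0, 0.0, 0.0]; grad_refs = [[0.5, 6.0, 3.5, 0.0, 0.0, 0.0, 0.0, 0.0, 0.0], [0.5, 6.0, 3.5, 0.0, 0.0, 0.0, 0.0, 0.0, 0.0], [0.5, 6.0, 3.5, 0.0, 0.0, 0.0, 0.0, 0.0, 0.0], [0.5, 6.0, 3.5, 0.0, 0.0, 0.0, 0.0, 0.0, 0.0], [0.5, 6.0, 3.5, 0.0, 0.0, 0.0, 0.0, 0.0, 0.0], [0.5, 6.0, 3.5, 0.0, 0.0, 0.0, 0.0, 0.0, 0.0]]
`accumulate(grad_refs[1], [1.0, 5.0, 5.0])` → gradients = [1.5, 11.0, 8.5, 0.0, 0.0, 0.0, 0.0, 0.0, 0.0]; grad_refs = [[1.5, 11.0, 8.5, 0.0, 0.0, 0.0, 0.0, 0.0, 0.0], [1.5, 11.0, 8.5, 0.0, 0.0, 0.0, 0.0, 0.0, 0.0], [1.5, 11.0, 8.5, 0.0, 0.0, 0.0, 0.0, 0.0, 0.0], [1.5, 11.0, 8.5, 0.0, 0.0, 0.0, 0.0, 0.0, 0.0], [1.5, 11.0, 8.5, 0.0, 0.0, 0.0, 0.0, 0.0, 0.0], [1.5, 11.0, 8.5, 0.0, 0.0, 0.0, 0.0, 0.0, 0.0]]
`print(gradients)` → prints [1.5, 11.0, 8.5, 0.0, 0.0, 0.0, 0.0, 0.0, 0.0]
`print(grad_refs[0] is grad_refs[1])` → prints True

Answer:
[1.5, 11.0, 8.5, 0.0, 0.0, 0.0, 0.0, 0.0, 0.0]
True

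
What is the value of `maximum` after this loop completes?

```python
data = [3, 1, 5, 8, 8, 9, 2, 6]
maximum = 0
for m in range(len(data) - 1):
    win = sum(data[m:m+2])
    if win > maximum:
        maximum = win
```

Max sum of 2-element window in [3, 1, 5, 8, 8, 9, 2, 6]
`maximum` takes the values: 0 → 4 → 6 → 13 → 16 → 17

Answer: 17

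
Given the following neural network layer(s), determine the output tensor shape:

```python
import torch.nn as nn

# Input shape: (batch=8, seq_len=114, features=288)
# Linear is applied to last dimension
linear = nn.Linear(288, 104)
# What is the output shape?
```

Input: (8, 114, 288) -> Output: (8, 114, 104)

Answer: (8, 114, 104)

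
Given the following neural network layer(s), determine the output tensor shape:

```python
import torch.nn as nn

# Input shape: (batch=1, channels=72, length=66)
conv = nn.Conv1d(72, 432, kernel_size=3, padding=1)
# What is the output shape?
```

Input: (1, 72, 66) -> Output: (1, 432, 66)

Answer: (1, 432, 66)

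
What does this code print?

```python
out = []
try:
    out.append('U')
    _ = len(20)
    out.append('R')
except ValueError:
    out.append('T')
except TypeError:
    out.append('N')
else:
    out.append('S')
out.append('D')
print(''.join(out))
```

Execution trace: 'U' (try body) → 'N' (except TypeError) → 'D' (after the try/except). Output: UND

Answer: UND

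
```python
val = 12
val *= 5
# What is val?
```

Trace:
`val = 12` → val = 12
`val *= 5` → val = 60
So val = 60

Answer: 60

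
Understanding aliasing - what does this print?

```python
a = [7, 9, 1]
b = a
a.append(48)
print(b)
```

Key concept: basic list aliasing.
Step by step:
`a = [7, 9, 1]` → a = [7, 9, 1]
`b = a` → b = [7, 9, 1] (same object as a)
`a.append(48)` → a = [7, 9, 1, 48] (same object as b); b = [7, 9, 1, 48] (same object as a)
`print(b)` → prints [7, 9, 1, 48]

Answer: [7, 9, 1, 48]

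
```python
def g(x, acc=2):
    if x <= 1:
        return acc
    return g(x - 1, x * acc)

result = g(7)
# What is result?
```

Accumulator trace (n, acc): (7, 2) -> (6, 14) -> (5, 84) -> (4, 420) -> (3, 1680) -> (2, 5040) -> (1, 10080) -> return 10080

Answer: 10080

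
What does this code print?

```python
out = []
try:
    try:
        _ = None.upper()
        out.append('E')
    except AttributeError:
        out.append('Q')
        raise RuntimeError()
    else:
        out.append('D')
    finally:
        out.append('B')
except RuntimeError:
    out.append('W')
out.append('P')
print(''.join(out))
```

Execution trace: 'Q' (inner except AttributeError) → 'B' (inner finally) → 'W' (outer except RuntimeError) → 'P' (after the try/except). Output: QBWP

Answer: QBWP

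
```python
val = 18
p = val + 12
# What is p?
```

Trace:
`val = 18` → val = 18
`p = val + 12` → p = 30
So p = 30

Answer: 30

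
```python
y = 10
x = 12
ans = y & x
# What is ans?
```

Trace:
`y = 10` → y = 10
`x = 12` → x = 12
`ans = y & x` → ans = 8
So ans = 8

Answer: 8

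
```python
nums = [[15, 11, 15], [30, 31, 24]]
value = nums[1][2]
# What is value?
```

Trace:
`nums = [[15, 11, 15], [30, 31, 24]]` → nums = [[15, 11, 15], [30, 31, 24]]
`value = nums[1][2]` → value = 24
So value = 24

Answer: 24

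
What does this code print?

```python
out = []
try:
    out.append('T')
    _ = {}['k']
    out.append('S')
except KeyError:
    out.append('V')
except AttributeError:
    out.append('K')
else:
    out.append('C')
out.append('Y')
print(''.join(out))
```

Execution trace: 'T' (try body) → 'V' (except KeyError) → 'Y' (after the try/except). Output: TVY

Answer: TVY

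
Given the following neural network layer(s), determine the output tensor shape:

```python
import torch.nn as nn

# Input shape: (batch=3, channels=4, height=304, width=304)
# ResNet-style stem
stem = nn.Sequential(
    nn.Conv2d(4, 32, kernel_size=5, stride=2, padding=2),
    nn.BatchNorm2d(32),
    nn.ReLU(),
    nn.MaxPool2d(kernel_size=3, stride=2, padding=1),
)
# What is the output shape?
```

Input: (3, 4, 304, 304) -> after Conv2d 5x5 stride=2: (3, 32, 152, 152) -> Output: (3, 32, 76, 76)

Answer: (3, 32, 76, 76)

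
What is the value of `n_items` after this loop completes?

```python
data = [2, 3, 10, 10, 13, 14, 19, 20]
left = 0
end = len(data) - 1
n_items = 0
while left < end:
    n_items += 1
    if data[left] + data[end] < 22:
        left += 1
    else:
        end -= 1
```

Steps to find pair summing to 22
`n_items` takes the values: 0 → 1 → 2 → 3 → 4 → 5 → 6 → 7

Answer: 7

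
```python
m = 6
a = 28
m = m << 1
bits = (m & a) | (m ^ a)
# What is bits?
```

Trace:
`m = 6` → m = 6
`a = 28` → a = 28
`m = m << 1` → m = 12
`bits = (m & a) | (m ^ a)` → bits = 28
So bits = 28

Answer: 28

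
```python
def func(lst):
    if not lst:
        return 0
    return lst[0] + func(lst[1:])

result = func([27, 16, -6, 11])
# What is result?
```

27 + 16 + (-6) + 11 + 0 = 48

Answer: 48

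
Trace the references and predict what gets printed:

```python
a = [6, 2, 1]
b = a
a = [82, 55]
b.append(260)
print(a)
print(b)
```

Key concept: rebinding vs mutation: a is rebound to a new list, b still points at the original.
Step by step:
`a = [6, 2, 1]` → a = [6, 2, 1]
`b = a` → b = [6, 2, 1] (same object as a)
`a = [82, 55]` → a = [82, 55]
`b.append(260)` → b = [6, 2, 1, 260]
`print(a)` → prints [82, 55]
`print(b)` → prints [6, 2, 1, 260]

Answer:
[82, 55]
[6, 2, 1, 260]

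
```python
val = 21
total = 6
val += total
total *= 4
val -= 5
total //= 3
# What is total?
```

Trace:
`val = 21` → val = 21
`total = 6` → total = 6
`val += total` → val = 27
`total *= 4` → total = 24
`val -= 5` → val = 22
`total //= 3` → total = 8
So total = 8

Answer: 8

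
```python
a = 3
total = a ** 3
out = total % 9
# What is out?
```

Trace:
`a = 3` → a = 3
`total = a ** 3` → total = 27
`out = total % 9` → out = 0
So out = 0

Answer: 0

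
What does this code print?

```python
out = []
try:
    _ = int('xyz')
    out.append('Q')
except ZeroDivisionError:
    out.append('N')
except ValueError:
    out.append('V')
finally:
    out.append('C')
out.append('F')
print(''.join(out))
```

Execution trace: 'V' (except ValueError) → 'C' (finally) → 'F' (after the try/except). Output: VCF

Answer: VCF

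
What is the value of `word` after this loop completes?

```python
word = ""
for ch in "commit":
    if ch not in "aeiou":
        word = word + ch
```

Remove vowels from 'commit'
`word` takes the values: "" → "c" → "cm" → "cmm" → "cmmt"

Answer: "cmmt"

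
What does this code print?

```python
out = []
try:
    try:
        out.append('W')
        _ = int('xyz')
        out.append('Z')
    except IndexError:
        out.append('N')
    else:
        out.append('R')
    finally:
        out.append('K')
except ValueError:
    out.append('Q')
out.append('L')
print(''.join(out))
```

Execution trace: 'W' (try body) → 'K' (finally) → 'Q' (outer except ValueError) → 'L' (after the try/except). Output: WKQL

Answer: WKQL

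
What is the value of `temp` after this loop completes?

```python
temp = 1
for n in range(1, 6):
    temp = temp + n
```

Start at 1, add 1 through 5
`temp` takes the values: 1 → 2 → 4 → 7 → 11 → 16

Answer: 16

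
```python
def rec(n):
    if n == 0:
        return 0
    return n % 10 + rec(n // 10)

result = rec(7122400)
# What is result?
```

Sum of digits of 7122400: 0 + 0 + 4 + 2 + 2 + 1 + 7 = 16

Answer: 16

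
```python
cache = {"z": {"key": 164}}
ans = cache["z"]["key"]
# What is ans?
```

Trace:
`cache = {"z": {"key": 164}}` → cache = {'z': {'key': 164}}
`ans = cache["z"]["key"]` → ans = 164
So ans = 164

Answer: 164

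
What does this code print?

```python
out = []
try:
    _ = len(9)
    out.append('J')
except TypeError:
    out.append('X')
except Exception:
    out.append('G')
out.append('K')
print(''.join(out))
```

Execution trace: 'X' (except TypeError) → 'K' (after the try/except). Output: XK

Answer: XK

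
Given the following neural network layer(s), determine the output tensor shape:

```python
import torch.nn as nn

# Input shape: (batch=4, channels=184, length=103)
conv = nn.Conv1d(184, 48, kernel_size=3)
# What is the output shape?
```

Input: (4, 184, 103) -> Output: (4, 48, 101)

Answer: (4, 48, 101)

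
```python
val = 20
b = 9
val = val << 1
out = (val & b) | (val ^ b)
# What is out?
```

Trace:
`val = 20` → val = 20
`b = 9` → b = 9
`val = val << 1` → val = 40
`out = (val & b) | (val ^ b)` → out = 41
So out = 41

Answer: 41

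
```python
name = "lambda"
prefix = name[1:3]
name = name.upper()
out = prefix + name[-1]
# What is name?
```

Trace:
`name = "lambda"` → name = 'lambda'
`prefix = name[1:3]` → prefix = 'am'
`name = name.upper()` → name = 'LAMBDA'
`out = prefix + name[-1]` → out = 'amA'
So name = 'LAMBDA'

Answer: 'LAMBDA'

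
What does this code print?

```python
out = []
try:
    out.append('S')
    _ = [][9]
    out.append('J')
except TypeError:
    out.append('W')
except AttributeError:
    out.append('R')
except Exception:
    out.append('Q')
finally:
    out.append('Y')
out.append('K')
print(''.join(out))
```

Execution trace: 'S' (try body) → 'Q' (except Exception) → 'Y' (finally) → 'K' (after the try/except). Output: SQYK

Answer: SQYK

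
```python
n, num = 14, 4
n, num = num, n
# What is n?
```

Trace:
`n, num = 14, 4` → n = 14; num = 4
`n, num = num, n` → n = 4; num = 14
So n = 4

Answer: 4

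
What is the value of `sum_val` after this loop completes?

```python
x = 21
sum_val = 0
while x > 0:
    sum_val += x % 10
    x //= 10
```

Sum digits of 21
`sum_val` takes the values: 0 → 1 → 3

Answer: 3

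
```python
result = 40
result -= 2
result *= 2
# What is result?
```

Trace:
`result = 40` → result = 40
`result -= 2` → result = 38
`result *= 2` → result = 76
So result = 76

Answer: 76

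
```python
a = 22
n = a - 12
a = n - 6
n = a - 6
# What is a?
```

Trace:
`a = 22` → a = 22
`n = a - 12` → n = 10
`a = n - 6` → a = 4
`n = a - 6` → n = -2
So a = 4

Answer: 4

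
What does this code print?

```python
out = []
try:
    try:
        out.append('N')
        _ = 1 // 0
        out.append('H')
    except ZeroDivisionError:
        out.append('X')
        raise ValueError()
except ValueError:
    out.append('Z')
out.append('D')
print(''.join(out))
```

Execution trace: 'N' (inner try body) → 'X' (inner except ZeroDivisionError) → 'Z' (outer except ValueError) → 'D' (after the try/except). Output: NXZD

Answer: NXZD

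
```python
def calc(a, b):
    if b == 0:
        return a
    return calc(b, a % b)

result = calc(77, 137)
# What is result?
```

calc(77, 137) -> calc(137, 77) -> calc(77, 60) -> calc(60, 17) -> calc(17, 9) -> calc(9, 8) -> calc(8, 1) -> calc(1, 0) -> 1

Answer: 1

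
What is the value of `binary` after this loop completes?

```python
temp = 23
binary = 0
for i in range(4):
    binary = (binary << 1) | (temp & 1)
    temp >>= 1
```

Reverse lowest 4 bits of 23
`binary` takes the values: 0 → 1 → 3 → 7 → 14

Answer: 14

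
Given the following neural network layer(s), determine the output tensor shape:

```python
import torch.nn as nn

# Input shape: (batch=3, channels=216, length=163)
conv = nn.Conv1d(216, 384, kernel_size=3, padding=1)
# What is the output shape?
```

Input: (3, 216, 163) -> Output: (3, 384, 163)

Answer: (3, 384, 163)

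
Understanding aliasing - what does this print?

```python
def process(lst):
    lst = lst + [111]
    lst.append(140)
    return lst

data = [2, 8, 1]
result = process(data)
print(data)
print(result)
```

Key concept: rebinding parameter vs mutation.
Step by step:
`data = [2, 8, 1]` → data = [2, 8, 1]
`result = process(data)` → result = [2, 8, 1, 111, 140]
`print(data)` → prints [2, 8, 1]
`print(result)` → prints [2, 8, 1, 111, 140]

Answer:
[2, 8, 1]
[2, 8, 1, 111, 140]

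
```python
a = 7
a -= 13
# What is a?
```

Trace:
`a = 7` → a = 7
`a -= 13` → a = -6
So a = -6

Answer: -6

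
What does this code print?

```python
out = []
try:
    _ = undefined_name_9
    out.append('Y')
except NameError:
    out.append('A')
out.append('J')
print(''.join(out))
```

Execution trace: 'A' (except NameError) → 'J' (after the try/except). Output: AJ

Answer: AJ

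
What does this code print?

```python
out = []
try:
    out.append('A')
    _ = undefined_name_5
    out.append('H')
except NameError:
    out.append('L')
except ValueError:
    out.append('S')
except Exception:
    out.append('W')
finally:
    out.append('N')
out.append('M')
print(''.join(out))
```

Execution trace: 'A' (try body) → 'L' (except NameError) → 'N' (finally) → 'M' (after the try/except). Output: ALNM

Answer: ALNM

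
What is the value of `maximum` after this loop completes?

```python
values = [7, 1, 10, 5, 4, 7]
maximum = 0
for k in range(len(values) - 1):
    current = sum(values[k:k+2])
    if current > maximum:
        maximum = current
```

Max sum of 2-element window in [7, 1, 10, 5, 4, 7]
`maximum` takes the values: 0 → 8 → 11 → 15

Answer: 15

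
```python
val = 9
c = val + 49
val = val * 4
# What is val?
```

Trace:
`val = 9` → val = 9
`c = val + 49` → c = 58
`val = val * 4` → val = 36
So val = 36

Answer: 36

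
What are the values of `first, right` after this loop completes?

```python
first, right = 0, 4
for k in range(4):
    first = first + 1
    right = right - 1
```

first goes 0→4, right goes 4→0
`first, right` takes the values: (0, 4) → (1, 4) → (1, 3) → (2, 3) → (2, 2) → (3, 2) → (3, 1) → (4, 1) → (4, 0)

Answer: 4, 0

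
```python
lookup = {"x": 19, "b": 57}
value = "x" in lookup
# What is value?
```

Trace:
`lookup = {"x": 19, "b": 57}` → lookup = {'x': 19, 'b': 57}
`value = "x" in lookup` → value = True
So value = True

Answer: True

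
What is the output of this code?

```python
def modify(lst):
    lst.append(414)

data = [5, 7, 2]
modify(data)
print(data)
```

Key concept: function modifies passed list.
Step by step:
`data = [5, 7, 2]` → data = [5, 7, 2]
`modify(data)` → data = [5, 7, 2, 414]
`print(data)` → prints [5, 7, 2, 414]

Answer: [5, 7, 2, 414]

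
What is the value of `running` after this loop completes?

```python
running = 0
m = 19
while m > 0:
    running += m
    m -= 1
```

Sum 19 down to 1
`running` takes the values: 0 → 19 → 37 → 54 → 70 → 85 → 99 → 112 → 124 → 135 → 145 → 154 → 162 → 169 → 175 → 180 → 184 → 187 → 189 → 190

Answer: 190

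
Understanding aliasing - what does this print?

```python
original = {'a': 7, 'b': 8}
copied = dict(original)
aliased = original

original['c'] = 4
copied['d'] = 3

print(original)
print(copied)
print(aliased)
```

Key concept: dict() creates copy, assignment creates alias.
Step by step:
`original = {'a': 7, 'b': 8}` → original = {'a': 7, 'b': 8}
`copied = dict(original)` → copied = {'a': 7, 'b': 8}
`aliased = original` → aliased = {'a': 7, 'b': 8} (same object as original)
`original['c'] = 4` → original = {'a': 7, 'b': 8, 'c': 4} (same object as aliased); aliased = {'a': 7, 'b': 8, 'c': 4} (same object as original)
`copied['d'] = 3` → copied = {'a': 7, 'b': 8, 'd': 3}
`print(original)` → prints {'a': 7, 'b': 8, 'c': 4}
`print(copied)` → prints {'a': 7, 'b': 8, 'd': 3}
`print(aliased)` → prints {'a': 7, 'b': 8, 'c': 4}

Answer:
{'a': 7, 'b': 8, 'c': 4}
{'a': 7, 'b': 8, 'd': 3}
{'a': 7, 'b': 8, 'c': 4}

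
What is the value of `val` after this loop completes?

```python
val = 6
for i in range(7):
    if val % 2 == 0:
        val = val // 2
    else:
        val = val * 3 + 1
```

Collatz-style transformation from 6
`val` takes the values: 6 → 3 → 10 → 5 → 16 → 8 → 4 → 2

Answer: 2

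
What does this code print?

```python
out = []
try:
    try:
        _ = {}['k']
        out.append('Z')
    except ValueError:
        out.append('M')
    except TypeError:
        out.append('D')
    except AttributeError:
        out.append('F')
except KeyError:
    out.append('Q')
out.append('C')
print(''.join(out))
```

Execution trace: 'Q' (outer except KeyError) → 'C' (after the try/except). Output: QC

Answer: QC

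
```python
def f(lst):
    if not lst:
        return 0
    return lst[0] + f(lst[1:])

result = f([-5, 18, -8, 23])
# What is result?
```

(-5) + 18 + (-8) + 23 + 0 = 28

Answer: 28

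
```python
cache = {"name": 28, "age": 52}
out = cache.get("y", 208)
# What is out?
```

Trace:
`cache = {"name": 28, "age": 52}` → cache = {'name': 28, 'age': 52}
`out = cache.get("y", 208)` → out = 208
So out = 208

Answer: 208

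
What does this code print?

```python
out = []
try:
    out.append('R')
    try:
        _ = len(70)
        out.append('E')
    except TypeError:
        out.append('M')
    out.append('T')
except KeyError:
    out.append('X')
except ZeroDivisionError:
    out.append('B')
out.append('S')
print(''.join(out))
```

Execution trace: 'R' (try body) → 'M' (inner except TypeError) → 'T' (try body, no exception) → 'S' (after the try/except). Output: RMTS

Answer: RMTS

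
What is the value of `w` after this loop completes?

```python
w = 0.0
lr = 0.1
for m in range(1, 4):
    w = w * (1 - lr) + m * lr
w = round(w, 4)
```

Moving average with lr=0.1
`w` takes the values: 0.0 → 0.1 → 0.29 → 0.561

Answer: 0.561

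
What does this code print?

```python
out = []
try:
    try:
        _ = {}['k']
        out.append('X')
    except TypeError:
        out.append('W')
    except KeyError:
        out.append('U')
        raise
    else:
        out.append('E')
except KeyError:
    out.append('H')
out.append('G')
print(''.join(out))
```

Execution trace: 'U' (inner except KeyError) → 'H' (outer except KeyError) → 'G' (after the try/except). Output: UHG

Answer: UHG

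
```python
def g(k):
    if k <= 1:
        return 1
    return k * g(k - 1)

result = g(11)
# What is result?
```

g(11) = 11 * 10 * 9 * 8 * 7 * 6 * 5 * 4 * 3 * 2 * 1 = 39916800

Answer: 39916800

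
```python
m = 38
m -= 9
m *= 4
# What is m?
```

Trace:
`m = 38` → m = 38
`m -= 9` → m = 29
`m *= 4` → m = 116
So m = 116

Answer: 116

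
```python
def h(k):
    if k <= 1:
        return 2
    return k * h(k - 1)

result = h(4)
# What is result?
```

h(4) = 4 * 3 * 2 * 2 = 48

Answer: 48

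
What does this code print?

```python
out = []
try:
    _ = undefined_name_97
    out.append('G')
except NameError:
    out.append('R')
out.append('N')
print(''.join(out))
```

Execution trace: 'R' (except NameError) → 'N' (after the try/except). Output: RN

Answer: RN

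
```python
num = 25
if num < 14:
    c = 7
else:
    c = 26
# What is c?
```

Trace:
`num = 25` → num = 25
`if num < 14: ...` → num < 14 is False, take else branch → c = 26
So c = 26

Answer: 26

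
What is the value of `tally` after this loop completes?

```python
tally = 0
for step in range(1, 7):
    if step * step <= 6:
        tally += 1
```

Count numbers where step² ≤ 6
`tally` takes the values: 0 → 1 → 2

Answer: 2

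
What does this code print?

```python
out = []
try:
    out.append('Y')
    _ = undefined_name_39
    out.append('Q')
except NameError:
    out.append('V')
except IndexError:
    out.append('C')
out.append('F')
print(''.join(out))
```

Execution trace: 'Y' (try body) → 'V' (except NameError) → 'F' (after the try/except). Output: YVF

Answer: YVF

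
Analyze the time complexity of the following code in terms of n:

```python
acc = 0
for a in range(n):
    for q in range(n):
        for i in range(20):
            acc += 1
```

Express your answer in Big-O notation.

Each loop level contributes: n × n × 1. Multiplying the contributions gives O(n^2).

Answer: O(n^2)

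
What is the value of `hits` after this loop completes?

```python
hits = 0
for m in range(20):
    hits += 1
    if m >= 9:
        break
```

Loop breaks when m reaches 9, hits is 10
`hits` takes the values: 0 → 1 → 2 → 3 → 4 → 5 → 6 → 7 → 8 → 9 → 10

Answer: 10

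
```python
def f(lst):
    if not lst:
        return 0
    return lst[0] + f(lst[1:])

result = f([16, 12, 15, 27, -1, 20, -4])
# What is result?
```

16 + 12 + 15 + 27 + (-1) + 20 + (-4) + 0 = 85

Answer: 85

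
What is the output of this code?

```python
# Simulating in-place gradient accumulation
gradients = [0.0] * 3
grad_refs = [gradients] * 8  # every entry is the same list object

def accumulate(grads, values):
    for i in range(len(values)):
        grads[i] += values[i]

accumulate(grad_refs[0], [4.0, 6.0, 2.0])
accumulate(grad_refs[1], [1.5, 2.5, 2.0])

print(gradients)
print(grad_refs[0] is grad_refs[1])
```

Key concept: gradient accumulation aliasing.
Step by step:
`gradients = [0.0] * 3` → gradients = [0.0, 0.0, 0.0]
`grad_refs = [gradients] * 8` → grad_refs = [[0.0, 0.0, 0.0], [0.0, 0.0, 0.0], [0.0, 0.0, 0.0], [0.0, 0.0, 0.0], [0.0, 0.0, 0.0], [0.0, 0.0, 0.0], [0.0, 0.0, 0.0], [0.0, 0.0, 0.0]]
`accumulate(grad_refs[0], [4.0, 6.0, 2.0])` → gradients = [4.0, 6.0, 2.0]; grad_refs = [[4.0, 6.0, 2.0], [4.0, 6.0, 2.0], [4.0, 6.0, 2.0], [4.0, 6.0, 2.0], [4.0, 6.0, 2.0], [4.0, 6.0, 2.0], [4.0, 6.0, 2.0], [4.0, 6.0, 2.0]]
`accumulate(grad_refs[1], [1.5, 2.5, 2.0])` → gradients = [5.5, 8.5, 4.0]; grad_refs = [[5.5, 8.5, 4.0], [5.5, 8.5, 4.0], [5.5, 8.5, 4.0], [5.5, 8.5, 4.0], [5.5, 8.5, 4.0], [5.5, 8.5, 4.0], [5.5, 8.5, 4.0], [5.5, 8.5, 4.0]]
`print(gradients)` → prints [5.5, 8.5, 4.0]
`print(grad_refs[0] is grad_refs[1])` → prints True

Answer:
[5.5, 8.5, 4.0]
True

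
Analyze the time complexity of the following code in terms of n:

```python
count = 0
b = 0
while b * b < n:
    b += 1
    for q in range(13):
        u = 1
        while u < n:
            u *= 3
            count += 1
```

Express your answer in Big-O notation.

Each loop level contributes: √n × 1 × log n. Multiplying the contributions gives O(√n log n).

Answer: O(√n log n)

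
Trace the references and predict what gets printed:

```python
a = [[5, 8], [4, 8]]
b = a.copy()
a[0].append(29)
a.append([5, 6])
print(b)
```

Key concept: shallow copy with nested lists.
Step by step:
`a = [[5, 8], [4, 8]]` → a = [[5, 8], [4, 8]]
`b = a.copy()` → b = [[5, 8], [4, 8]]
`a[0].append(29)` → a = [[5, 8, 29], [4, 8]]; b = [[5, 8, 29], [4, 8]]
`a.append([5, 6])` → a = [[5, 8, 29], [4, 8], [5, 6]]
`print(b)` → prints [[5, 8, 29], [4, 8]]

Answer: [[5, 8, 29], [4, 8]]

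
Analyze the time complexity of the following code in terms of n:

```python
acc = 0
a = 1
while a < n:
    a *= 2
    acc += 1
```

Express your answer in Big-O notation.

Each loop level contributes: log n. Multiplying the contributions gives O(log n).

Answer: O(log n)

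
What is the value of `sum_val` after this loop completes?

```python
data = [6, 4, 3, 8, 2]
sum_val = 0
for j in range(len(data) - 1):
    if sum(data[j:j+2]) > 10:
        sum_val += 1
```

Count windows with sum > 10
`sum_val` takes the values: 0 → 1

Answer: 1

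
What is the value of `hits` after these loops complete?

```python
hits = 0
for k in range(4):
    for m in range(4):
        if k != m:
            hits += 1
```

4² - 4 (exclude diagonal)
`hits` takes the values: 0 → 1 → 2 → 3 → 4 → 5 → 6 → 7 → 8 → 9 → 10 → 11 → 12

Answer: 12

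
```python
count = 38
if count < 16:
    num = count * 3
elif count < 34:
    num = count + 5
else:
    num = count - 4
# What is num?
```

Trace:
`count = 38` → count = 38
`if count < 16: ...` → count < 16 is False, count < 34 is False, take else branch → num = 34
So num = 34

Answer: 34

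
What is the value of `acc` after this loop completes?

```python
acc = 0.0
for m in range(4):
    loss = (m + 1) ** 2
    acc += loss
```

Sum of squared losses 1² + 2² + ... + 4²
`acc` takes the values: 0.0 → 1.0 → 5.0 → 14.0 → 30.0

Answer: 30.0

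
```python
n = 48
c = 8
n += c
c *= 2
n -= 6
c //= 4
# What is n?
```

Trace:
`n = 48` → n = 48
`c = 8` → c = 8
`n += c` → n = 56
`c *= 2` → c = 16
`n -= 6` → n = 50
`c //= 4` → c = 4
So n = 50

Answer: 50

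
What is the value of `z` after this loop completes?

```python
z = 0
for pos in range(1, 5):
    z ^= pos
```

XOR of 1 to 4
`z` takes the values: 0 → 1 → 3 → 0 → 4

Answer: 4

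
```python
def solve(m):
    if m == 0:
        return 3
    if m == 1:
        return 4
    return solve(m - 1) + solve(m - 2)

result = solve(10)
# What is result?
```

Build up from base cases: solve(0)=3, solve(1)=4, solve(2)=7, solve(3)=11, solve(4)=18, solve(5)=29, solve(6)=47, ..., solve(10)=322

Answer: 322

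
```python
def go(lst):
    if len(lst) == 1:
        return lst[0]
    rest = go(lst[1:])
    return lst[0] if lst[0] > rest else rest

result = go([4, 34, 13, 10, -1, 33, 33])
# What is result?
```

Recursive max over [4, 34, 13, 10, -1, 33, 33] = 34

Answer: 34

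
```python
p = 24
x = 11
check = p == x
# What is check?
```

Trace:
`p = 24` → p = 24
`x = 11` → x = 11
`check = p == x` → check = False
So check = False

Answer: False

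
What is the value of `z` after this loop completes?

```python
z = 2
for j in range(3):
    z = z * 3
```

Multiply by 3, 3 times: 2 * 3^3 = 54
`z` takes the values: 2 → 6 → 18 → 54

Answer: 54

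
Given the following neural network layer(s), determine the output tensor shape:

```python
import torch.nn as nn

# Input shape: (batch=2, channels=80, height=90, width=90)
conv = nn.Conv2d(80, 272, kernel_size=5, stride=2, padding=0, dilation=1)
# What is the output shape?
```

Input: (2, 80, 90, 90) -> Output: (2, 272, 43, 43)

Answer: (2, 272, 43, 43)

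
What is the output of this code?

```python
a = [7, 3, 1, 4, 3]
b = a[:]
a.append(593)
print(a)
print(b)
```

Key concept: slice [:] creates copy.
Step by step:
`a = [7, 3, 1, 4, 3]` → a = [7, 3, 1, 4, 3]
`b = a[:]` → b = [7, 3, 1, 4, 3]
`a.append(593)` → a = [7, 3, 1, 4, 3, 593]
`print(a)` → prints [7, 3, 1, 4, 3, 593]
`print(b)` → prints [7, 3, 1, 4, 3]

Answer:
[7, 3, 1, 4, 3, 593]
[7, 3, 1, 4, 3]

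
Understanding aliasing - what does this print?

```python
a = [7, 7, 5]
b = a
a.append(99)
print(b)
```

Key concept: basic list aliasing.
Step by step:
`a = [7, 7, 5]` → a = [7, 7, 5]
`b = a` → b = [7, 7, 5] (same object as a)
`a.append(99)` → a = [7, 7, 5, 99] (same object as b); b = [7, 7, 5, 99] (same object as a)
`print(b)` → prints [7, 7, 5, 99]

Answer: [7, 7, 5, 99]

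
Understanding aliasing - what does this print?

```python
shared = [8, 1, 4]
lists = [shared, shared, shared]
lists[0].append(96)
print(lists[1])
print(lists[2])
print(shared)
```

Key concept: list of same reference.
Step by step:
`shared = [8, 1, 4]` → shared = [8, 1, 4]
`lists = [shared, shared, shared]` → lists = [[8, 1, 4], [8, 1, 4], [8, 1, 4]]
`lists[0].append(96)` → shared = [8, 1, 4, 96]; lists = [[8, 1, 4, 96], [8, 1, 4, 96], [8, 1, 4, 96]]
`print(lists[1])` → prints [8, 1, 4, 96]
`print(lists[2])` → prints [8, 1, 4, 96]
`print(shared)` → prints [8, 1, 4, 96]

Answer:
[8, 1, 4, 96]
[8, 1, 4, 96]
[8, 1, 4, 96]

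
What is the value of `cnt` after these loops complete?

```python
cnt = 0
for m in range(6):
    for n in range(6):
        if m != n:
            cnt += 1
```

6² - 6 (exclude diagonal)
`cnt` takes the values: 0 → 1 → 2 → 3 → 4 → 5 → 6 → 7 → 8 → 9 → 10 → 11 → 12 → 13 → 14 → 15 → 16 → 17 → 18 → 19 → 20 → 21 → 22 → 23 → 24 → 25 → 26 → 27 → 28 → 29 → 30

Answer: 30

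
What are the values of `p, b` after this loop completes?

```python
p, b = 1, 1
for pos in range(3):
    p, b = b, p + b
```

Fibonacci: after 3 iterations
`p, b` takes the values: (1, 1) → (1, 2) → (2, 3) → (3, 5)

Answer: 3, 5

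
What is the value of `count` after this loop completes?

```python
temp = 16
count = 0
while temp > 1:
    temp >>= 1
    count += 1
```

Count right shifts until 1
`count` takes the values: 0 → 1 → 2 → 3 → 4

Answer: 4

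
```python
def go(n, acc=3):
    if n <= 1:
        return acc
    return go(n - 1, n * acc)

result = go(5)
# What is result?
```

Accumulator trace (n, acc): (5, 3) -> (4, 15) -> (3, 60) -> (2, 180) -> (1, 360) -> return 360

Answer: 360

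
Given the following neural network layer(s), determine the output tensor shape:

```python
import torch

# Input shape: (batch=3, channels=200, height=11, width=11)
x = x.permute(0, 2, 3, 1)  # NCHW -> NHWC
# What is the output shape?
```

Input: (3, 200, 11, 11) -> Output: (3, 11, 11, 200)

Answer: (3, 11, 11, 200)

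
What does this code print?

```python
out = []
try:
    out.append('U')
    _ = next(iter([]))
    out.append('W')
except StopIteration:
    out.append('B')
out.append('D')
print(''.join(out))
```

Execution trace: 'U' (try body) → 'B' (except StopIteration) → 'D' (after the try/except). Output: UBD

Answer: UBD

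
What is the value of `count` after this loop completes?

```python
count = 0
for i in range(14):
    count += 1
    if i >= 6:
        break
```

Loop breaks when i reaches 6, count is 7
`count` takes the values: 0 → 1 → 2 → 3 → 4 → 5 → 6 → 7

Answer: 7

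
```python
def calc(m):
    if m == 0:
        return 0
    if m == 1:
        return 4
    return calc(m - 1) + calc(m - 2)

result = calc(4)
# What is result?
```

Build up from base cases: calc(0)=0, calc(1)=4, calc(2)=4, calc(3)=8, calc(4)=12

Answer: 12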